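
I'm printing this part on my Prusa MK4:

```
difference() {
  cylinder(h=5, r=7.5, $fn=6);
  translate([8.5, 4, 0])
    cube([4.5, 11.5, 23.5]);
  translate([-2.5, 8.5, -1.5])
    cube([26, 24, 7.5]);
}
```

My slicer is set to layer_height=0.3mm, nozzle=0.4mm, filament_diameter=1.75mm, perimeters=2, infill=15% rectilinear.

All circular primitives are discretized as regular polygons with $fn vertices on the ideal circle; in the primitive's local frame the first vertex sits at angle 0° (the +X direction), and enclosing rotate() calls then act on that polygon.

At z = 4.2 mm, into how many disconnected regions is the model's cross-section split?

1

At z = 4.2 mm: the r=7.5 cylinder gives a regular 6-gon of circumradius 7.5 (constant along its height); the cube at (8.5, 4) (footprint 4.5×11.5) is included at this height; the 26×24 cube at (-2.5, 8.5) contributes its full rectangle; After the difference (first − rest): starting from the r=7.5 cylinder, the 4.5×11.5 cube at (8.5, 4) misses the remaining region (no effect); the 26×24 cube at (-2.5, 8.5) misses the remaining region (no effect) — 1 connected region. The result has 1 disconnected region.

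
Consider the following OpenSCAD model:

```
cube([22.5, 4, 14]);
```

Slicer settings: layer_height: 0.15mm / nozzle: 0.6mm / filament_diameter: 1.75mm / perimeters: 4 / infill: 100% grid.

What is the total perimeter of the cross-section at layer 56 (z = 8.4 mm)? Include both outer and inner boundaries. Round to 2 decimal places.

53.00 mm

At z = 8.4 mm: the cube (footprint 22.5×4) is included at this height (perimeter 53.00 mm). Overall, the cross-section is a single solid region. Total boundary length (outer) = 53.00 mm.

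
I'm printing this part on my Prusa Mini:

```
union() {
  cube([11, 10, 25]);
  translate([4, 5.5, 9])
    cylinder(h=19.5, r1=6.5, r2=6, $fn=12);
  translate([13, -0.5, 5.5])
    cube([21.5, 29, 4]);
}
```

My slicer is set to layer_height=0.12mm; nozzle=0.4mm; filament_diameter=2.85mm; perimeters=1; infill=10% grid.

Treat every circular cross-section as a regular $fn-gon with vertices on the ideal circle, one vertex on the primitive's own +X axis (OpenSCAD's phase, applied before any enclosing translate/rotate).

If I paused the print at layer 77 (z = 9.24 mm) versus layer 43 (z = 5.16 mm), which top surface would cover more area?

Layer 77 (z = 9.24): the cube is present — its section is the full 11×10 rectangle (area 110.00 mm²); the cone at (4, 5.5) (r1=6.5→r2=6) has section circumradius 6.494 here — a regular 12-gon (area = (12/2)·6.494²·sin(360°/12) = 126.51 mm²); the cube at (13, -0.5) is present — its section is the full 21.5×29 rectangle (area 623.50 mm²); Combining (union): the regions partially overlap — summed areas 860.01 mm² minus the doubly-counted overlap 95.54 mm² gives 764.47 mm² — area = 764.47 mm². So its area = 764.47 mm². Layer 43 (z = 5.16): the cube (footprint 11×10) is included at this height (area 110.00 mm²); the cone at (4, 5.5) is absent (z outside [9, 28.5]); the cube at (13, -0.5) is not intersected at this z (z outside [5.5, 9.5]); Merging all regions: only the 11×10 cube is present, so the union is just that shape — area = 110.00 mm². So its area = 110.00 mm². Layer 77 is larger (764.47 vs 110.00 mm²).

layer 77 (z = 9.24 mm)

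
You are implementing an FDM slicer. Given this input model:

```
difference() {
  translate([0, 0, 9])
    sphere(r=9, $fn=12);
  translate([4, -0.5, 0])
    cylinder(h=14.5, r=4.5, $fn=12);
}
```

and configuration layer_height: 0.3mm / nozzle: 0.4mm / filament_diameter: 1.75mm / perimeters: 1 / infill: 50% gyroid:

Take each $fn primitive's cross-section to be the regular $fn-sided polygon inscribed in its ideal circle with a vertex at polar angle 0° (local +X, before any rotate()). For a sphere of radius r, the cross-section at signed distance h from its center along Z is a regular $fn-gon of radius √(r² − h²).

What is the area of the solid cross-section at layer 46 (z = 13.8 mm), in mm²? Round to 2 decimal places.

At z = 13.8 mm: the r=9 sphere contributes a regular 12-gon of circumradius √(9²−4.8²) = 7.613 (area = (12/2)·7.613²·sin(360°/12) = 173.88 mm²); the cylinder at (4, -0.5): section is a regular 12-gon, circumradius r=4.5 (area = (12/2)·4.500²·sin(360°/12) = 60.75 mm²); After the difference (first − rest): starting from the r=9 sphere (173.88 mm²), the r=4.5 cylinder at (4, -0.5) partially overlaps it — only the 55.48 mm² overlap (of its 60.75 mm²) is removed, clipping the outline — area = 118.40 mm². Overall, the cross-section is a single solid region. Net area = 118.40 mm².

118.40 mm²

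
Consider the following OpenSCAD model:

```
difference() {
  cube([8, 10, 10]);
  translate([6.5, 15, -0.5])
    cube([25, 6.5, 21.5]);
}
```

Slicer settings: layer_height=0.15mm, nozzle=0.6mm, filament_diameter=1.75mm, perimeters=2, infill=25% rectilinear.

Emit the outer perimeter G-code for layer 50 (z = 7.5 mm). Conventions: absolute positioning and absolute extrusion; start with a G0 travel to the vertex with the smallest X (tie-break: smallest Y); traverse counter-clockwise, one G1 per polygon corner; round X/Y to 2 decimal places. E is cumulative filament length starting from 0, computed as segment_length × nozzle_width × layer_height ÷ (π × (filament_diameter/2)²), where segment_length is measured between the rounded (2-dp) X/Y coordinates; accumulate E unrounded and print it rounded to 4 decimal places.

G0 X0.00 Y0.00 Z7.50
G1 X8.00 Y0.00 E0.2993
G1 X8.00 Y10.00 E0.6735
G1 X0.00 Y10.00 E0.9729
G1 X0.00 Y0.00 E1.3470

At z = 7.5 mm: the cube is present — its section is the full 8×10 rectangle; the cube at (6.5, 15) (footprint 25×6.5) is included at this height; Taking the first minus the rest: starting from the 8×10 cube, the 25×6.5 cube at (6.5, 15) misses the remaining region (no effect) — 1 connected region. The outline is a single polygon with 4 vertices. Extrusion per mm of travel: 0.6 × 0.15 / (π × 0.875²) = 0.037418. Accumulating E over each segment gives final E = 1.3470.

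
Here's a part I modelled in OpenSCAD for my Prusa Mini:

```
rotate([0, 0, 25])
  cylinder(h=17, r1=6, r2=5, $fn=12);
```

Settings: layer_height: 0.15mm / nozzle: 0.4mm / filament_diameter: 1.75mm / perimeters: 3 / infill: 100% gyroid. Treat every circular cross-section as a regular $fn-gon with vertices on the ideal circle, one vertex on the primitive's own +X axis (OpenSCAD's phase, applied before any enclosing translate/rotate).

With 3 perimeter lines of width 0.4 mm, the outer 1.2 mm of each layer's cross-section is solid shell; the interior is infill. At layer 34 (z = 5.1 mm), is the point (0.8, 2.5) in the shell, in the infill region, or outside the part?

At z = 5.1 mm: the cone contributes a regular 12-gon of circumradius 5.700 (interpolated between r1=6 and r2=5 at t=0.300); (whole slice rotated 25° about Z — lengths, areas and connectivity unchanged). Overall, the cross-section is a single solid region. Undo the 25° rotation: the query point maps to (1.782, 1.928) in the un-rotated model frame. The nearest boundary edge runs (4.94, 2.85)→(2.85, 4.94); distance from the point to it = 2.88 mm. The point is inside the cross-section and 2.88 mm from the nearest boundary — more than the 1.2 mm shell width (3 × 0.4), so it's in the infill interior.

infill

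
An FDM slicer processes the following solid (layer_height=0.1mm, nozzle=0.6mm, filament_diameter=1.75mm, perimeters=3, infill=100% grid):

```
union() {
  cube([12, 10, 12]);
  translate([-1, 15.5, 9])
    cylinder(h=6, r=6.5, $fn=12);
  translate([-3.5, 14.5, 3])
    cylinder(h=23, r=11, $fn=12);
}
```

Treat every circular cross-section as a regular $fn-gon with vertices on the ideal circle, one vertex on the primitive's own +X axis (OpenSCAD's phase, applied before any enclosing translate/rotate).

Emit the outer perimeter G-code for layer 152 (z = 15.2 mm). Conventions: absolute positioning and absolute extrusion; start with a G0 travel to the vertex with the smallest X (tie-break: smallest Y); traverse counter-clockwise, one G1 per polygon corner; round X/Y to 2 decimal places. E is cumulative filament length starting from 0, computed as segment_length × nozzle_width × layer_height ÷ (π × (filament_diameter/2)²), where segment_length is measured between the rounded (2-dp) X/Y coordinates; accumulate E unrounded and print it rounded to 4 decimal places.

At z = 15.2 mm: the cube is absent (z outside [0, 12]); the cylinder at (-1, 15.5) does not reach this height (z outside [9, 15]); the cylinder at (-3.5, 14.5): section is a regular 12-gon, circumradius r=11; Combining (union): only the r=11 cylinder at (-3.5, 14.5) is present, so the union is just that shape — 1 connected region. The outline is a single polygon with 12 vertices. Extrusion per mm of travel: 0.6 × 0.1 / (π × 0.875²) = 0.024945. Accumulating E over each segment gives final E = 1.7048.

G0 X-14.50 Y14.50 Z15.20
G1 X-13.03 Y9.00 E0.1420
G1 X-9.00 Y4.97 E0.2842
G1 X-3.50 Y3.50 E0.4262
G1 X2.00 Y4.97 E0.5682
G1 X6.03 Y9.00 E0.7104
G1 X7.50 Y14.50 E0.8524
G1 X6.03 Y20.00 E0.9944
G1 X2.00 Y24.03 E1.1366
G1 X-3.50 Y25.50 E1.2786
G1 X-9.00 Y24.03 E1.4206
G1 X-13.03 Y20.00 E1.5628
G1 X-14.50 Y14.50 E1.7048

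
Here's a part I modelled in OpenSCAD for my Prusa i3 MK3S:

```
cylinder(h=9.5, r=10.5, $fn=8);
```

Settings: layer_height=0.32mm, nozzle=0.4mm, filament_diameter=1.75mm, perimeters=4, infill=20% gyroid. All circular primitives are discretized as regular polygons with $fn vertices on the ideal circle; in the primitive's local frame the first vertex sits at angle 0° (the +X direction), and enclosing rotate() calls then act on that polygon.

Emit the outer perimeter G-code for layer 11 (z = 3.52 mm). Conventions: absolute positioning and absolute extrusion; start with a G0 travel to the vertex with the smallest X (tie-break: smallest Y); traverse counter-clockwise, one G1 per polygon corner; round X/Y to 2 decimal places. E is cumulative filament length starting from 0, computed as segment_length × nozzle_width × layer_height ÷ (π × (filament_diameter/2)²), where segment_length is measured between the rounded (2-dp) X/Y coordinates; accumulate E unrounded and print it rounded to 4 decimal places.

G0 X-10.50 Y0.00 Z3.52
G1 X-7.42 Y-7.42 E0.4275
G1 X0.00 Y-10.50 E0.8551
G1 X7.42 Y-7.42 E1.2826
G1 X10.50 Y0.00 E1.7101
G1 X7.42 Y7.42 E2.1377
G1 X0.00 Y10.50 E2.5652
G1 X-7.42 Y7.42 E2.9927
G1 X-10.50 Y0.00 E3.4203

At z = 3.52 mm: the r=10.5 cylinder gives a regular 8-gon of circumradius 10.5 (constant along its height). The outline is a single polygon with 8 vertices. Extrusion per mm of travel: 0.4 × 0.32 / (π × 0.875²) = 0.053216. Accumulating E over each segment gives final E = 3.4203.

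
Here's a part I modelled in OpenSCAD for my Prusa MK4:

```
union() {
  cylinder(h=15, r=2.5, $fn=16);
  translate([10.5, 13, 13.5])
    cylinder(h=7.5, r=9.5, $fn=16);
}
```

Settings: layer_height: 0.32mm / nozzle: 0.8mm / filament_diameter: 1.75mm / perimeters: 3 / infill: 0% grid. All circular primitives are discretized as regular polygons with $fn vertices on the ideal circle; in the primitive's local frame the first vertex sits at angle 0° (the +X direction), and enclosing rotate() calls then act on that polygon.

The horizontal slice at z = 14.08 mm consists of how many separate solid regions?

At z = 14.08 mm: the r=2.5 cylinder gives a regular 16-gon of circumradius 2.5 (constant along its height); the r=9.5 cylinder at (10.5, 13) contributes a regular 16-gon of circumradius 9.5; Taking the union: the 2 present regions are separate (no shared area or edge), so areas and boundary lengths simply add and each stays a separate island — 2 connected regions. The result has 2 disconnected regions.

2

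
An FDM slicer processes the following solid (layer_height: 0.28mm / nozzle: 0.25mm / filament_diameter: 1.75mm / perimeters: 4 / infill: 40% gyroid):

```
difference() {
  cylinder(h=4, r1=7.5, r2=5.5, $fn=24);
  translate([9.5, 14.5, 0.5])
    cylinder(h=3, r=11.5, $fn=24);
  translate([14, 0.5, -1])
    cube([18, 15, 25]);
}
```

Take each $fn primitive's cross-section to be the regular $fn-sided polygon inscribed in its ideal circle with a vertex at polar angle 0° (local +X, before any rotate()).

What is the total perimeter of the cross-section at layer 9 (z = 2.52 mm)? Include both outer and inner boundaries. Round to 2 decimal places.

At z = 2.52 mm: the cone (r1=7.5→r2=5.5) has section circumradius 6.240 here — a regular 24-gon (perimeter = 2·24·6.240·sin(180°/24) = 39.10 mm); the r=11.5 cylinder at (9.5, 14.5) contributes a regular 24-gon of circumradius 11.5 (perimeter = 2·24·11.500·sin(180°/24) = 72.05 mm); the 18×15 cube at (14, 0.5) contributes its full rectangle (perimeter 66.00 mm); After the difference (first − rest): starting from the cone, the r=11.5 cylinder at (9.5, 14.5) partially overlaps it — only the 0.63 mm² overlap (of its 410.75 mm²) is removed, clipping the outline; the 18×15 cube at (14, 0.5) misses the remaining region (no effect) — boundary = 39.08 mm. Overall, the cross-section is a single solid region. Total boundary length (outer) = 39.08 mm.

39.08 mm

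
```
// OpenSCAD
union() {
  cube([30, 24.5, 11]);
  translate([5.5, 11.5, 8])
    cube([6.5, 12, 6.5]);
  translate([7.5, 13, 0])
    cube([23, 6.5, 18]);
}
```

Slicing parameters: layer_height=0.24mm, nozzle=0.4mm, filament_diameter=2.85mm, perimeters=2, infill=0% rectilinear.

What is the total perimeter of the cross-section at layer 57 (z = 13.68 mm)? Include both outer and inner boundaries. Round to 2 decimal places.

At z = 13.68 mm: the cube is not intersected at this z (z outside [0, 11]); the cube at (5.5, 11.5) is present — its section is the full 6.5×12 rectangle (perimeter 37.00 mm); the 23×6.5 cube at (7.5, 13) contributes its full rectangle (perimeter 59.00 mm); Taking the union: the regions partially overlap (shared area 29.25 mm²), so the edge portions inside another operand are dropped and the merged outline is re-measured after clipping — boundary = 74.00 mm. Overall, the cross-section is a single solid region. Total boundary length (outer) = 74.00 mm.

74.00 mm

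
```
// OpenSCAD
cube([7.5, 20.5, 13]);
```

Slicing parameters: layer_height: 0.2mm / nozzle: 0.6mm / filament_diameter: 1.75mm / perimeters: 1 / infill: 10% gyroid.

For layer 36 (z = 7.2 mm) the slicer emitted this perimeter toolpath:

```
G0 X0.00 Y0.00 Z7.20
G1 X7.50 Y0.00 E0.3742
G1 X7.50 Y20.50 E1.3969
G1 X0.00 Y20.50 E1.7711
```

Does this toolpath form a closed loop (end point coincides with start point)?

no

Start point (G0): (0.00, 0.00). End point (last G1): the path does not return to the start — open.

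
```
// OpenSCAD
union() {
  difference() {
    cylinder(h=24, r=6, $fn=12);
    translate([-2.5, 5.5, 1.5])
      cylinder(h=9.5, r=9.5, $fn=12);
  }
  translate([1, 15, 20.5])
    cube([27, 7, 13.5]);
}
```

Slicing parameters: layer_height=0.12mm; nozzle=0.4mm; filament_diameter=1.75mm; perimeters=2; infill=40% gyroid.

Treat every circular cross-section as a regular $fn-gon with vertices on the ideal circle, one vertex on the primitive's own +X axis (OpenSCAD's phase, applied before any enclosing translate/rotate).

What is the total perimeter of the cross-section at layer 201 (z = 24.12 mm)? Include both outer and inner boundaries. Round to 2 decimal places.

68.00 mm

At z = 24.12 mm: the cylinder is absent (z outside [0, 24]); the cylinder at (-2.5, 5.5) is not intersected at this z (z outside [1.5, 11]); Taking the first minus the rest: the first operand is absent here, so nothing remains; the 27×7 cube at (1, 15) contributes its full rectangle (perimeter 68.00 mm); Merging all regions: only the 27×7 cube at (1, 15) is present, so the union is just that shape — boundary = 68.00 mm. Overall, the cross-section is a single solid region. Total boundary length (outer) = 68.00 mm.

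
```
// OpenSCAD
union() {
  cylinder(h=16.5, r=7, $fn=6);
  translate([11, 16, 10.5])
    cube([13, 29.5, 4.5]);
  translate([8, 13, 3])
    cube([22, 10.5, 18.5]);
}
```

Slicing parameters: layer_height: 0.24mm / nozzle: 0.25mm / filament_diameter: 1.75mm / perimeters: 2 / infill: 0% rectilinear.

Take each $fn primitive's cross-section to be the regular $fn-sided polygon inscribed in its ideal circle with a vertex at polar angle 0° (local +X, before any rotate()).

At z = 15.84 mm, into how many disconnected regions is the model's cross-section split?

At z = 15.84 mm: the r=7 cylinder gives a regular 6-gon of circumradius 7 (constant along its height); the cube at (11, 16) is absent (z outside [10.5, 15]); the 22×10.5 cube at (8, 13) contributes its full rectangle; Combining (union): the 2 present regions are separate (no shared area or edge), so areas and boundary lengths simply add and each stays a separate island — 2 connected regions. The result has 2 disconnected regions.

2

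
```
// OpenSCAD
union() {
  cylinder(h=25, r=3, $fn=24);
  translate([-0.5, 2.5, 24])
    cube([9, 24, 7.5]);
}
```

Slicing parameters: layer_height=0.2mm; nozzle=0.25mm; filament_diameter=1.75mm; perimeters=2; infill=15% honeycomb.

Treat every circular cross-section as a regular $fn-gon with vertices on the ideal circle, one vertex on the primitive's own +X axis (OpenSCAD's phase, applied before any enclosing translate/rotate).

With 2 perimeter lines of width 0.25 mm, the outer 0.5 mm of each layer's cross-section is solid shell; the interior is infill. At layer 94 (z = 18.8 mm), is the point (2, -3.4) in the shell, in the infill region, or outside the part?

At z = 18.8 mm: the cylinder: section is a regular 24-gon, circumradius r=3; the cube at (-0.5, 2.5) is not intersected at this z (z outside [24, 31.5]); Combining (union): only the r=3 cylinder is present, so the union is just that shape — 1 connected region. Overall, the cross-section is a single solid region. The nearest boundary edge runs (0.78, -2.90)→(1.50, -2.60); distance from the point to it = 0.95 mm. The point is not inside any of the regions above, so it lies outside the cross-section (0.95 mm from the nearest boundary).

outside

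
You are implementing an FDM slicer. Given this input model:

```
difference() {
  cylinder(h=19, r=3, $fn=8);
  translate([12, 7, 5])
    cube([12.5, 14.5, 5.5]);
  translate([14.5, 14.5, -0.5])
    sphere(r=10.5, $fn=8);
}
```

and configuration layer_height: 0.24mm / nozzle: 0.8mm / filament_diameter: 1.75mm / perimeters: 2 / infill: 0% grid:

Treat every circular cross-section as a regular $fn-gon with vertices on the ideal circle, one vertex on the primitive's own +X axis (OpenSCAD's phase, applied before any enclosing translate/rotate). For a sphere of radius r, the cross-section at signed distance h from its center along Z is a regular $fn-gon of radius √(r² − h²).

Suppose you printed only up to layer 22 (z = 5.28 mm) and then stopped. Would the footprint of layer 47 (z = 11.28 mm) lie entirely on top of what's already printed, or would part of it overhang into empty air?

Compare the two slices. At z = 5.28: the cylinder: section is a regular 8-gon, circumradius r=3 (area = (8/2)·3.000²·sin(360°/8) = 25.46 mm²); the cube at (12, 7) (footprint 12.5×14.5) is included at this height (area 181.25 mm²); the r=10.5 sphere at (14.5, 14.5) slices to a regular 8-gon of circumradius 8.766 (√(r²−h²) with h=5.78 from center) (area = (8/2)·8.766²·sin(360°/8) = 217.34 mm²); Subtracting the remaining from the first: starting from the r=3 cylinder (25.46 mm²), the 12.5×14.5 cube at (12, 7) misses the remaining region (no effect); the r=10.5 sphere at (14.5, 14.5) misses the remaining region (no effect) — area = 25.46 mm². At z = 11.28: the r=3 cylinder contributes a regular 8-gon of circumradius 3 (area = (8/2)·3.000²·sin(360°/8) = 25.46 mm²); the cube at (12, 7) does not reach this height (z outside [5, 10.5]); the sphere at (14.5, 14.5) is absent (|z−center|=11.780 > r=10.5); Subtracting the remaining from the first: none of the subtracted shapes is present at this height, so the r=3 cylinder is unchanged — area = 25.46 mm². Checking containment: the cross-section at z = 11.28 is a subset of the cross-section at z = 5.28.

entirely on top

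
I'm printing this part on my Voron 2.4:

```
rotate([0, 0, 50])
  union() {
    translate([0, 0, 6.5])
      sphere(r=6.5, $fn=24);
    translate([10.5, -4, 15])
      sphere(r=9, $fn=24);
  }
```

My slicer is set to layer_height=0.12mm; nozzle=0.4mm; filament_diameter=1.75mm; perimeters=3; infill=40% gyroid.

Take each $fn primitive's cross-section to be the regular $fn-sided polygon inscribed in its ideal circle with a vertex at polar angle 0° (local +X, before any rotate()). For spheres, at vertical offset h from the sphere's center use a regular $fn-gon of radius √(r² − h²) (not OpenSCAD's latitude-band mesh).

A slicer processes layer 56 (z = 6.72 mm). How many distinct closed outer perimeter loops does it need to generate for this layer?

2

At z = 6.72 mm: the r=6.5 sphere contributes a regular 24-gon of circumradius √(6.5²−0.22²) = 6.496; the r=9 sphere at (10.5, -4) contributes a regular 24-gon of circumradius √(9²−8.28²) = 3.527; Merging all regions: the 2 present regions are separate (no shared area or edge), so areas and boundary lengths simply add and each stays a separate island — 2 connected regions; (rotated 50° about Z; rotation is an isometry so areas/perimeters/island counts are preserved). The result has 2 disconnected regions.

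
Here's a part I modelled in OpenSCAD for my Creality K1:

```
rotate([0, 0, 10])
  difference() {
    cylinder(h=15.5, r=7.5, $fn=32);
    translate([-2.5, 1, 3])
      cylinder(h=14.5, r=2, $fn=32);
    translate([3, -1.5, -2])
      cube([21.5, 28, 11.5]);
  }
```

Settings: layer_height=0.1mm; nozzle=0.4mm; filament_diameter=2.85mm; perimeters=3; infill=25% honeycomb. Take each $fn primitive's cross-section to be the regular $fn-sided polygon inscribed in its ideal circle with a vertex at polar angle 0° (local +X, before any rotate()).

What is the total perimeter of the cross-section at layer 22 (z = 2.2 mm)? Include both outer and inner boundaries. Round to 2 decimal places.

49.57 mm

At z = 2.2 mm: the cylinder: section is a regular 32-gon, circumradius r=7.5 (perimeter = 2·32·7.500·sin(180°/32) = 47.05 mm); the cylinder at (-2.5, 1) does not reach this height (z outside [3, 17.5]); the cube at (3, -1.5) is present — its section is the full 21.5×28 rectangle (perimeter 99.00 mm); Taking the first minus the rest: starting from the r=7.5 cylinder, the 21.5×28 cube at (3, -1.5) partially overlaps it — only the 28.72 mm² overlap (of its 602.00 mm²) is removed, clipping the outline — boundary = 49.57 mm; (rotated 10° about Z; rotation is an isometry so areas/perimeters/island counts are preserved). Overall, the cross-section is a single solid region. Total boundary length (outer) = 49.57 mm.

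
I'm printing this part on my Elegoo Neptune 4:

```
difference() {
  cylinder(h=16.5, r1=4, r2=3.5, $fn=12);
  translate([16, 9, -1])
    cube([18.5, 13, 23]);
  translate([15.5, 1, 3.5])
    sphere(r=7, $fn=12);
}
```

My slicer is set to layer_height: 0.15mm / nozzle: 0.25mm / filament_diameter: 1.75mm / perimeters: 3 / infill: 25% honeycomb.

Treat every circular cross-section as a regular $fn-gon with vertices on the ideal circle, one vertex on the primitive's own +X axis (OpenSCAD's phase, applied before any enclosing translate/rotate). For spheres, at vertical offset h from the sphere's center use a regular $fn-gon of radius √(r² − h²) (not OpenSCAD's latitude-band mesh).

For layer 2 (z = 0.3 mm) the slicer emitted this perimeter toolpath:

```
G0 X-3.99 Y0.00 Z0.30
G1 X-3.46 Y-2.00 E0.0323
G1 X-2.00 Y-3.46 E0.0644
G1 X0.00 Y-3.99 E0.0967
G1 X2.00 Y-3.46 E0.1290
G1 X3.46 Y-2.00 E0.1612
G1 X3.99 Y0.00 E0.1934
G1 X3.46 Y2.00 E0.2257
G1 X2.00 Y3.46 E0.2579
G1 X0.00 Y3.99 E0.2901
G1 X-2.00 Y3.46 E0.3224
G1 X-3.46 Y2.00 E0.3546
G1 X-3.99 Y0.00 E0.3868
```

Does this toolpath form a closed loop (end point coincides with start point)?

Start point (G0): (-3.99, 0.00). End point (last G1): the path returns to the start — closed.

yes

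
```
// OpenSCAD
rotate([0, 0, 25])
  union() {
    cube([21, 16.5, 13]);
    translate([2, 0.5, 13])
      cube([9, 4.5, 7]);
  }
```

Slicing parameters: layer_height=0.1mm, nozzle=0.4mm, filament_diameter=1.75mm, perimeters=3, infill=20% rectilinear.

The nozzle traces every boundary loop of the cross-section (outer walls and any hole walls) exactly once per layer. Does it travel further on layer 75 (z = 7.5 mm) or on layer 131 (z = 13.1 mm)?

Layer 75 (z = 7.5): the 21×16.5 cube contributes its full rectangle (perimeter 75.00 mm); the cube at (2, 0.5) does not reach this height (z outside [13, 20]); Taking the union: only the 21×16.5 cube is present, so the union is just that shape — boundary = 75.00 mm; (rotated 25° about Z; rotation is an isometry so areas/perimeters/island counts are preserved). So its perimeter = 75.00 mm. Layer 131 (z = 13.1): the cube is not intersected at this z (z outside [0, 13]); the cube at (2, 0.5) is present — its section is the full 9×4.5 rectangle (perimeter 27.00 mm); Merging all regions: only the 9×4.5 cube at (2, 0.5) is present, so the union is just that shape — boundary = 27.00 mm; (rotated 25° about Z; rotation is an isometry so areas/perimeters/island counts are preserved). So its perimeter = 27.00 mm. Layer 75 is larger (75.00 vs 27.00 mm).

layer 75 (z = 7.5 mm)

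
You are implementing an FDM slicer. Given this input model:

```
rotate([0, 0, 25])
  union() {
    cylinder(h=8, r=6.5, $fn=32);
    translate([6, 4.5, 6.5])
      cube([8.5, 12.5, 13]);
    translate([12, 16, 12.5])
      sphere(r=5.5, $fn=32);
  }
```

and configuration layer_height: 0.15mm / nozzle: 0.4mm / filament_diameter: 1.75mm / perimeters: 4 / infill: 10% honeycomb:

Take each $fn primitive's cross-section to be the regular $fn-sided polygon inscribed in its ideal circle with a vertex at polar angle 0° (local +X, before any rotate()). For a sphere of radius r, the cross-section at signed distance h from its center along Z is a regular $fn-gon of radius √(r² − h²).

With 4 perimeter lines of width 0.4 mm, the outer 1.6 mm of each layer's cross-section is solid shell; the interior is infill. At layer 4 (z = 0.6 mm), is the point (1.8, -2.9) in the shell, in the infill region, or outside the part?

infill

At z = 0.6 mm: the cylinder: section is a regular 32-gon, circumradius r=6.5; the cube at (6, 4.5) is absent (z outside [6.5, 19.5]); the sphere at (12, 16) does not reach this height (|z−center|=11.900 > r=5.5); Combining (union): only the r=6.5 cylinder is present, so the union is just that shape — 1 connected region; (rotated 25° about Z; rotation is an isometry so areas/perimeters/island counts are preserved). Overall, the cross-section is a single solid region. Undo the 25° rotation: the query point maps to (0.406, -3.389) in the un-rotated model frame. The nearest boundary edge runs (-0.00, -6.50)→(1.27, -6.38); distance from the point to it = 3.06 mm. The point is inside the cross-section and 3.06 mm from the nearest boundary — more than the 1.6 mm shell width (4 × 0.4), so it's in the infill interior.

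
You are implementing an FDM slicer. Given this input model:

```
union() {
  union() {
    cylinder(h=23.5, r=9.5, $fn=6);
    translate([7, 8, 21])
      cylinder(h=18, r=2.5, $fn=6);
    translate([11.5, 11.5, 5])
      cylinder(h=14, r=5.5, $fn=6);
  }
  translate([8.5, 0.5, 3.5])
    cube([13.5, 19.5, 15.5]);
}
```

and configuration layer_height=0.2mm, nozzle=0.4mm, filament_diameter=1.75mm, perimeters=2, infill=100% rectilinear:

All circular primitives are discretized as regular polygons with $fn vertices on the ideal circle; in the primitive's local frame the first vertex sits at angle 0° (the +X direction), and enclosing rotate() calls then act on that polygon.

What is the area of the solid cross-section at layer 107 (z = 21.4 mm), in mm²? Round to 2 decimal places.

249.83 mm²

At z = 21.4 mm: the cylinder: section is a regular 6-gon, circumradius r=9.5 (area = (6/2)·9.500²·sin(360°/6) = 234.48 mm²); the r=2.5 cylinder at (7, 8) contributes a regular 6-gon of circumradius 2.5 (area = (6/2)·2.500²·sin(360°/6) = 16.24 mm²); the cylinder at (11.5, 11.5) is absent (z outside [5, 19]); Merging all regions: the regions partially overlap — summed areas 250.71 mm² minus the doubly-counted overlap 0.88 mm² gives 249.83 mm² — area = 249.83 mm²; the cube at (8.5, 0.5) is absent (z outside [3.5, 19]); Taking the union: only the result so far is present, so the union is just that shape — area = 249.83 mm². Overall, the cross-section is a single solid region. Net area = 249.83 mm².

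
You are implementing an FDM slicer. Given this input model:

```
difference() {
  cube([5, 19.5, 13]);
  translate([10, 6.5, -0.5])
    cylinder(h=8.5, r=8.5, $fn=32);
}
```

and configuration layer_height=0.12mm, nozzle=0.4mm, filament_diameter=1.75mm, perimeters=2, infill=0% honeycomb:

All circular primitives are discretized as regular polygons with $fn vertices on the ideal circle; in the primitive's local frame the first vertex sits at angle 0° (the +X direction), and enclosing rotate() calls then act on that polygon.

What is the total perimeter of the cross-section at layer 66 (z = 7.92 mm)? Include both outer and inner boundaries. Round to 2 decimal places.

At z = 7.92 mm: the 5×19.5 cube contributes its full rectangle (perimeter 49.00 mm); the r=8.5 cylinder at (10, 6.5) gives a regular 32-gon of circumradius 8.5 (constant along its height) (perimeter = 2·32·8.500·sin(180°/32) = 53.32 mm); Taking the first minus the rest: starting from the 5×19.5 cube, the r=8.5 cylinder at (10, 6.5) partially overlaps it — only the 33.17 mm² overlap (of its 225.52 mm²) is removed, clipping the outline — boundary = 50.66 mm. Overall, the cross-section is a single solid region. Total boundary length (outer) = 50.66 mm.

50.66 mm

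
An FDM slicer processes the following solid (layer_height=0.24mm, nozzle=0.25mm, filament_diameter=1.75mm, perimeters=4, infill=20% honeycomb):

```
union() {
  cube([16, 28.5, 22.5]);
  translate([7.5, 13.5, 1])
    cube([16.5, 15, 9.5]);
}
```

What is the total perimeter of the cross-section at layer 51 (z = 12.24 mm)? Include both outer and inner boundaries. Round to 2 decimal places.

89.00 mm

At z = 12.24 mm: the cube is present — its section is the full 16×28.5 rectangle (perimeter 89.00 mm); the cube at (7.5, 13.5) is not intersected at this z (z outside [1, 10.5]); Merging all regions: only the 16×28.5 cube is present, so the union is just that shape — boundary = 89.00 mm. Overall, the cross-section is a single solid region. Total boundary length (outer) = 89.00 mm.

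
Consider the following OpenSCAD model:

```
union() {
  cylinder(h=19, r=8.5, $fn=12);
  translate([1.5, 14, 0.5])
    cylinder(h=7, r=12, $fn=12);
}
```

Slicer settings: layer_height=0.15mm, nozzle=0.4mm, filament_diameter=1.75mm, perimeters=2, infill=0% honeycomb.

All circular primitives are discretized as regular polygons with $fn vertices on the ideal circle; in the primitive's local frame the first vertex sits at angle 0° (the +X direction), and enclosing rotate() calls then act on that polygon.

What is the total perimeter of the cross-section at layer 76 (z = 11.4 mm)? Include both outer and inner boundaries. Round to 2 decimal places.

52.80 mm

At z = 11.4 mm: the r=8.5 cylinder contributes a regular 12-gon of circumradius 8.5 (perimeter = 2·12·8.500·sin(180°/12) = 52.80 mm); the cylinder at (1.5, 14) is absent (z outside [0.5, 7.5]); Taking the union: only the r=8.5 cylinder is present, so the union is just that shape — boundary = 52.80 mm. Overall, the cross-section is a single solid region. Total boundary length (outer) = 52.80 mm.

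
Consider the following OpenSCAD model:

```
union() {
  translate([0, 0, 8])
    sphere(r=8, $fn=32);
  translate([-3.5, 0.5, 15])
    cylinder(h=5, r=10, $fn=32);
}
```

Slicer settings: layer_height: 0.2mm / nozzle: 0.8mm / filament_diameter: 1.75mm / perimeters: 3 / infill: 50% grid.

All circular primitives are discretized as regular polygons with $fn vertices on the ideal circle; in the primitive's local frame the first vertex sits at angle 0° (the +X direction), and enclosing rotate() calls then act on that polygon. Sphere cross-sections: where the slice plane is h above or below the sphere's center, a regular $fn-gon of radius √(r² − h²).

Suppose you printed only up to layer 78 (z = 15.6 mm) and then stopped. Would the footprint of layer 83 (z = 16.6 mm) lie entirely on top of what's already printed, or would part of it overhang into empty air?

Compare the two slices. At z = 15.6: the r=8 sphere slices to a regular 32-gon of circumradius 2.498 (√(r²−h²) with h=7.6 from center) (area = (32/2)·2.498²·sin(360°/32) = 19.48 mm²); the r=10 cylinder at (-3.5, 0.5) contributes a regular 32-gon of circumradius 10 (area = (32/2)·10.000²·sin(360°/32) = 312.14 mm²); Combining (union): the r=8 sphere lies entirely inside the r=10 cylinder at (-3.5, 0.5), so the union is just the r=10 cylinder at (-3.5, 0.5) — area = 312.14 mm². At z = 16.6: the sphere is absent (|z−center|=8.600 > r=8); the cylinder at (-3.5, 0.5): section is a regular 32-gon, circumradius r=10 (area = (32/2)·10.000²·sin(360°/32) = 312.14 mm²); Combining (union): only the r=10 cylinder at (-3.5, 0.5) is present, so the union is just that shape — area = 312.14 mm². Checking containment: the cross-section at z = 16.6 is a subset of the cross-section at z = 15.6.

entirely on top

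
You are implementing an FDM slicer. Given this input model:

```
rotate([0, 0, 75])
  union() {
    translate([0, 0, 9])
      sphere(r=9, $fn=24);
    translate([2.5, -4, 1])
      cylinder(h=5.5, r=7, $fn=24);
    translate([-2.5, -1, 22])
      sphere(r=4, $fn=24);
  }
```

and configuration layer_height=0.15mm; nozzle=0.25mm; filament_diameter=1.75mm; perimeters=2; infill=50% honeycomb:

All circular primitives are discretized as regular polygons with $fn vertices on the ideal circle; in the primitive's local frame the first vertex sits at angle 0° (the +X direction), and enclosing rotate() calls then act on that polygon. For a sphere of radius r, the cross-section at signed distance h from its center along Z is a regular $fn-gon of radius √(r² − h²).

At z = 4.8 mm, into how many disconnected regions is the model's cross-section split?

At z = 4.8 mm: the r=9 sphere contributes a regular 24-gon of circumradius √(9²−4.2²) = 7.960; the r=7 cylinder at (2.5, -4) contributes a regular 24-gon of circumradius 7; the sphere at (-2.5, -1) does not reach this height (|z−center|=17.200 > r=4); Merging all regions: the regions partially overlap (shared area 104.00 mm²), so overlapping operands fuse into one piece — 1 connected region; (whole slice rotated 75° about Z — lengths, areas and connectivity unchanged). The result has 1 disconnected region.

1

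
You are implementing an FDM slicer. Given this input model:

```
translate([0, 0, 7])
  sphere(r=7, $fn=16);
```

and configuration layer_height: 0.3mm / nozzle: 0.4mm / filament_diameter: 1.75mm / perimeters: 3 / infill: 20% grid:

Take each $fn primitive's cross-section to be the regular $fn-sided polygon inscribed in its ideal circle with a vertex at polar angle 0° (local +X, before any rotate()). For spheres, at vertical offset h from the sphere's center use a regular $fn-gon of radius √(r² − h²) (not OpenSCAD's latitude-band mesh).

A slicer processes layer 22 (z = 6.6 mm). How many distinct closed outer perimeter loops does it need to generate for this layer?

At z = 6.6 mm: the sphere: section is a regular 16-gon, circumradius = √(r²−h²) = √(7²−0.4²) = 6.989. The result has 1 disconnected region.

1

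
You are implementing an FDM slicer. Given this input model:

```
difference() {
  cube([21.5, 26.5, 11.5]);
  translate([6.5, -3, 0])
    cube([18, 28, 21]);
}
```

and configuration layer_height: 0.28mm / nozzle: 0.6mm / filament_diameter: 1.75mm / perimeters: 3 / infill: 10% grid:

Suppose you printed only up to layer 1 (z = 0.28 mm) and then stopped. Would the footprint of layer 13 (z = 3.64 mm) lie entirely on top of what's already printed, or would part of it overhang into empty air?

Compare the two slices. At z = 0.28: the 21.5×26.5 cube contributes its full rectangle (area 569.75 mm²); the cube at (6.5, -3) (footprint 18×28) is included at this height (area 504.00 mm²); After the difference (first − rest): starting from the 21.5×26.5 cube (569.75 mm²), the 18×28 cube at (6.5, -3) partially overlaps it — only the 375.00 mm² overlap (of its 504.00 mm²) is removed, clipping the outline — area = 194.75 mm². At z = 3.64: the cube (footprint 21.5×26.5) is included at this height (area 569.75 mm²); the cube at (6.5, -3) is present — its section is the full 18×28 rectangle (area 504.00 mm²); After the difference (first − rest): starting from the 21.5×26.5 cube (569.75 mm²), the 18×28 cube at (6.5, -3) partially overlaps it — only the 375.00 mm² overlap (of its 504.00 mm²) is removed, clipping the outline — area = 194.75 mm². Checking containment: the cross-section at z = 3.64 is a subset of the cross-section at z = 0.28.

entirely on top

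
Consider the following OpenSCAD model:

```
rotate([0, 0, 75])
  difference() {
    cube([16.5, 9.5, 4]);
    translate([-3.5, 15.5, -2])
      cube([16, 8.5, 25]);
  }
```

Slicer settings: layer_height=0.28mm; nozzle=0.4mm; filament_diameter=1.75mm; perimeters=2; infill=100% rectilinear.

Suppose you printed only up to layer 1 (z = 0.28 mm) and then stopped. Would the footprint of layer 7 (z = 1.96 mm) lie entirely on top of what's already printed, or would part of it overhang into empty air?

Compare the two slices. At z = 0.28: the 16.5×9.5 cube contributes its full rectangle (area 156.75 mm²); the cube at (-3.5, 15.5) (footprint 16×8.5) is included at this height (area 136.00 mm²); Subtracting the remaining from the first: starting from the 16.5×9.5 cube (156.75 mm²), the 16×8.5 cube at (-3.5, 15.5) misses the remaining region (no effect) — area = 156.75 mm²; (rotated 75° about Z; rotation is an isometry so areas/perimeters/island counts are preserved). At z = 1.96: the cube (footprint 16.5×9.5) is included at this height (area 156.75 mm²); the 16×8.5 cube at (-3.5, 15.5) contributes its full rectangle (area 136.00 mm²); Taking the first minus the rest: starting from the 16.5×9.5 cube (156.75 mm²), the 16×8.5 cube at (-3.5, 15.5) misses the remaining region (no effect) — area = 156.75 mm²; (whole slice rotated 75° about Z — lengths, areas and connectivity unchanged). Checking containment: the cross-section at z = 1.96 is a subset of the cross-section at z = 0.28.

entirely on top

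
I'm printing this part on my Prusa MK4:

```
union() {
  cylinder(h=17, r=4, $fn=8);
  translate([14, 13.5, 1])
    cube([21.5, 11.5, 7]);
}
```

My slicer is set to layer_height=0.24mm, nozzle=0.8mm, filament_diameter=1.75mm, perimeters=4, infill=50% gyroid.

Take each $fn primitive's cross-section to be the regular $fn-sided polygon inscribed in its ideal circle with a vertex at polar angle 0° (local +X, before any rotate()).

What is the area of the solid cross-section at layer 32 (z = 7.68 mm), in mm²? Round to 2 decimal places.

292.50 mm²

At z = 7.68 mm: the cylinder: section is a regular 8-gon, circumradius r=4 (area = (8/2)·4.000²·sin(360°/8) = 45.25 mm²); the cube at (14, 13.5) (footprint 21.5×11.5) is included at this height (area 247.25 mm²); Taking the union: the 2 present regions are separate (no shared area or edge), so areas and boundary lengths simply add and each stays a separate island — area = 292.50 mm². Overall, the cross-section has 2 separate islands. Net area = 292.50 mm².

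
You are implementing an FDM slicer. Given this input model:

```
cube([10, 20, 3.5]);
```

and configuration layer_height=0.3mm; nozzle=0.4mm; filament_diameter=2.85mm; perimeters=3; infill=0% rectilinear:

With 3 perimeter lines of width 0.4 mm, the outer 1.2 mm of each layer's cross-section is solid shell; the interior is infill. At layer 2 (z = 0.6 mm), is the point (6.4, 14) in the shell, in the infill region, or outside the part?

infill

At z = 0.6 mm: the 10×20 cube contributes its full rectangle. Overall, the cross-section is a single solid region. The nearest boundary edge runs (10.00, 0.00)→(10.00, 20.00); distance from the point to it = 3.60 mm. The point is inside the cross-section and 3.60 mm from the nearest boundary — more than the 1.2 mm shell width (3 × 0.4), so it's in the infill interior.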